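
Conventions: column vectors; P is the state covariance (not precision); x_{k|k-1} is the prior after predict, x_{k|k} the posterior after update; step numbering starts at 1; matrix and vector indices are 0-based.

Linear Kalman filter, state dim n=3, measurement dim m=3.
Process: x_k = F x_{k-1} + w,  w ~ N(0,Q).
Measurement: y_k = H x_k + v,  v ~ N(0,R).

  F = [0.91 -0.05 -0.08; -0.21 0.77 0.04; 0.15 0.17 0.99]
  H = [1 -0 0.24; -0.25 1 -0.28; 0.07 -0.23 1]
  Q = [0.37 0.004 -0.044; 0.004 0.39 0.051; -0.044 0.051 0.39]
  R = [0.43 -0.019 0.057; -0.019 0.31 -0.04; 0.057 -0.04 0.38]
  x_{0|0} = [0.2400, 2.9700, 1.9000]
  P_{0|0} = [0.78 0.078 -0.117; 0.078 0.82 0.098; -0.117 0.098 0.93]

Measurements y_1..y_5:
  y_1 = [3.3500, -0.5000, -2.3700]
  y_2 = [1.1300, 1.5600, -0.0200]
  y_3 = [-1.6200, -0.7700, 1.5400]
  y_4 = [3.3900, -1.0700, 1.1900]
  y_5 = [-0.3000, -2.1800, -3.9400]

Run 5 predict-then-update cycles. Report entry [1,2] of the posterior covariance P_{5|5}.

step 1: x^-=[-0.0821, 2.3125, 2.4219]  P^-=[1.0346 -0.1366 -0.1169; -0.1366 0.8948 0.2758; -0.1169 0.2758 1.3450]  S=[1.4860 -0.3987 0.3496; -0.3987 1.2724 -0.3328; 0.3496 -0.3328 1.6385]  K=[0.6882 -0.1159 -0.1783; 0.1147 0.7484 0.1644; -0.0112 0.1522 0.8104]  nu=[2.8508, -2.1549, -4.2543]  x^+=[2.8883, 0.3275, -1.3860]  P^+=[0.2975 0.0214 -0.0398; 0.0214 0.2556 0.0964; -0.0398 0.0964 0.3262]
step 2: x^-=[2.7229, -0.4099, -0.8833]  P^-=[0.6237 -0.0568 -0.0697; -0.0568 0.5549 0.1719; -0.0697 0.1719 0.7455]  S=[1.0632 -0.2169 0.2123; -0.2169 0.8847 -0.1928; 0.2123 -0.1928 1.0709]  K=[0.5780 -0.1086 -0.1462; 0.0890 0.6401 0.1352; -0.0074 0.1240 0.6785]  nu=[-1.3809, 2.4033, 0.5784]  x^+=[1.5793, 1.0839, -0.1825]  P^+=[0.2500 0.0146 -0.0324; 0.0146 0.2173 0.0798; -0.0324 0.0798 0.2731]
step 3: x^-=[1.3975, 0.4956, 0.2405]  P^-=[0.5834 -0.0494 -0.0650; -0.0494 0.5311 0.1515; -0.0650 0.1515 0.6875]  S=[1.0217 -0.2020 0.1997; -0.2020 0.8622 -0.1924; 0.1997 -0.1924 1.0213]  K=[0.5627 -0.1053 -0.1424; 0.0869 0.6298 0.1270; -0.0078 0.1163 0.6581]  nu=[-3.0753, -0.8489, 1.3157]  x^+=[-0.4309, -0.1391, 1.0315]  P^+=[0.2434 0.0144 -0.0316; 0.0144 0.2134 0.0761; -0.0316 0.0761 0.2647]
step 4: x^-=[-0.4677, 0.0246, 0.9329]  P^-=[0.5777 -0.0479 -0.0643; -0.0479 0.5282 0.1478; -0.0643 0.1478 0.6780]  S=[1.0159 -0.1995 0.1976; -0.1995 0.8597 -0.1929; 0.1976 -0.1929 1.0133]  K=[0.5606 -0.1045 -0.1419; 0.0869 0.6285 0.1254; -0.0079 0.1148 0.6545]  nu=[3.6338, -0.9503, 0.2955]  x^+=[1.6266, -0.2201, 0.9885]  P^+=[0.2425 0.0145 -0.0314; 0.0145 0.2129 0.0754; -0.0314 0.0754 0.2632]
step 5: x^-=[1.4121, -0.4715, 1.1852]  P^-=[0.5769 -0.0476 -0.0641; -0.0476 0.5278 0.1471; -0.0641 0.1471 0.6764]  S=[1.0151 -0.1991 0.1973; -0.1991 0.8593 -0.1930; 0.1973 -0.1930 1.0120]  K=[0.5603 -0.1043 -0.1418; 0.0869 0.6284 0.1251; -0.0079 0.1146 0.6539]  nu=[-1.9966, -1.0236, -5.3325]  x^+=[1.1564, -1.9551, -2.4030]  P^+=[0.2424 0.0145 -0.0314; 0.0145 0.2128 0.0753; -0.0314 0.0753 0.2630]

P_post[1,2] = 0.0753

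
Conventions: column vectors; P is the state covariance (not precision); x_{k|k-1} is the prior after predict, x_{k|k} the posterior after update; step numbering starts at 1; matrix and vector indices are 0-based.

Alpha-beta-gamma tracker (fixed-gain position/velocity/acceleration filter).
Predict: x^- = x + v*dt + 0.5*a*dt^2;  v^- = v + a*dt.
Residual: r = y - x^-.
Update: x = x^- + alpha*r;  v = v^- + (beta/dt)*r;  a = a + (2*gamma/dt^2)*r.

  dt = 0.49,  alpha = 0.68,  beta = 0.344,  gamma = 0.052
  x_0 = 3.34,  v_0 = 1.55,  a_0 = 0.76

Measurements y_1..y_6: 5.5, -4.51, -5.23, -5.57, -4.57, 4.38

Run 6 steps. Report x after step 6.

step 1: x_pred=4.1907  r=1.3093  x^+=5.0810  v^+=2.8416  a^+=1.3271
step 2: x_pred=6.6327  r=-11.1427  x^+=-0.9443  v^+=-4.3308  a^+=-3.4994
step 3: x_pred=-3.4865  r=-1.7435  x^+=-4.6721  v^+=-7.2695  a^+=-4.2546
step 4: x_pred=-8.7449  r=3.1749  x^+=-6.5860  v^+=-7.1253  a^+=-2.8794
step 5: x_pred=-10.4230  r=5.8530  x^+=-6.4430  v^+=-4.4271  a^+=-0.3441
step 6: x_pred=-8.6536  r=13.0336  x^+=0.2093  v^+=4.5544  a^+=5.3014

x_post = 0.2093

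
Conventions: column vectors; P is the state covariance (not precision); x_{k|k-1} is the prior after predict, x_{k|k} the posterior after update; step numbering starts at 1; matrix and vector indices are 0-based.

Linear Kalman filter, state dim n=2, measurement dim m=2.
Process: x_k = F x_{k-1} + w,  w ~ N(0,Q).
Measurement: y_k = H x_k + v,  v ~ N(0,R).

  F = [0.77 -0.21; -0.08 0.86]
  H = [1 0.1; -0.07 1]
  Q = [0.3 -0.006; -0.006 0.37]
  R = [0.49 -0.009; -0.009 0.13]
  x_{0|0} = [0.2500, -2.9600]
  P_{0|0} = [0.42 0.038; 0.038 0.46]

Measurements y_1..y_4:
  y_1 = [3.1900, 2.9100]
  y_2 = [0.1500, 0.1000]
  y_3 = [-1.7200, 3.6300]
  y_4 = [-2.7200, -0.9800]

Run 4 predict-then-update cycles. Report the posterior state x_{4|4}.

x_post = [-1.7712, -0.3078]

step 1: x^-=[0.8141, -2.5656]  P^-=[0.5570 -0.0891; -0.0891 0.7077]  S=[1.0363 -0.0657; -0.0657 0.8529]  K=[0.5219 -0.1100; 0.0355 0.8398]  nu=[2.6325, 5.5326]  x^+=[1.5795, 2.1742]  P^+=[0.2568 -0.0010; -0.0010 0.1088]
step 2: x^-=[0.7596, 1.7435]  P^-=[0.4574 -0.0422; -0.0422 0.4522]  S=[0.9435 -0.0377; -0.0377 0.5904]  K=[0.4765 -0.0952; 0.0341 0.7732]  nu=[-0.7840, -1.5903]  x^+=[0.5375, 0.4871]  P^+=[0.2344 -0.0003; -0.0003 0.1002]
step 3: x^-=[0.3116, 0.3759]  P^-=[0.4435 -0.0387; -0.0387 0.4456]  S=[0.9302 -0.0339; -0.0339 0.5832]  K=[0.4692 -0.0923; 0.0344 0.7707]  nu=[-2.0692, 3.2759]  x^+=[-0.9617, 2.8296]  P^+=[0.2308 -0.0001; -0.0001 0.0999]
step 4: x^-=[-1.3347, 2.5104]  P^-=[0.4412 -0.0383; -0.0383 0.4454]  S=[0.9280 -0.0334; -0.0334 0.5829]  K=[0.4680 -0.0919; 0.0344 0.7706]  nu=[-1.6363, -3.5838]  x^+=[-1.7712, -0.3078]  P^+=[0.2302 -0.0000; -0.0000 0.0999]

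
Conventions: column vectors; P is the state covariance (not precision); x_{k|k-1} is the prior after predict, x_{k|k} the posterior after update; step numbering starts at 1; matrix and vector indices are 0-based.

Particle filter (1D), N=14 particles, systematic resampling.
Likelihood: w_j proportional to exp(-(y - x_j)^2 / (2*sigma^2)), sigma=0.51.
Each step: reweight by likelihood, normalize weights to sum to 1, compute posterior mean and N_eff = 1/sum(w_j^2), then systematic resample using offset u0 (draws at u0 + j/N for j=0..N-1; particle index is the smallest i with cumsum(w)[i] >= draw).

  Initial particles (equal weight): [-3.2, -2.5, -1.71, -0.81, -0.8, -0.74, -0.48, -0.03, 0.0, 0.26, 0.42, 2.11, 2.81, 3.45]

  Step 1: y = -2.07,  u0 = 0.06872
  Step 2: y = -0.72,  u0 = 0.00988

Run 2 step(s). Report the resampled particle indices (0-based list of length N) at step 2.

resampled_idx = [6, 7, 8, 10, 11, 12, 12, 12, 12, 12, 13, 13, 13, 13]

step 1: w=[0.0505, 0.4122, 0.4584, 0.0278, 0.0265, 0.0196, 0.0046, 0.0002, 0.0002, 0.0000, 0.0000, 0.0000, 0.0000, 0.0000]  mean=-2.0365  Neff=2.6007  idx=[1, 1, 1, 1, 1, 1, 2, 2, 2, 2, 2, 2, 3, 6]
step 2: w=[0.0008, 0.0008, 0.0008, 0.0008, 0.0008, 0.0008, 0.0542, 0.0542, 0.0542, 0.0542, 0.0542, 0.0542, 0.3510, 0.3191]  mean=-1.0054  Neff=4.1213  idx=[6, 7, 8, 10, 11, 12, 12, 12, 12, 12, 13, 13, 13, 13]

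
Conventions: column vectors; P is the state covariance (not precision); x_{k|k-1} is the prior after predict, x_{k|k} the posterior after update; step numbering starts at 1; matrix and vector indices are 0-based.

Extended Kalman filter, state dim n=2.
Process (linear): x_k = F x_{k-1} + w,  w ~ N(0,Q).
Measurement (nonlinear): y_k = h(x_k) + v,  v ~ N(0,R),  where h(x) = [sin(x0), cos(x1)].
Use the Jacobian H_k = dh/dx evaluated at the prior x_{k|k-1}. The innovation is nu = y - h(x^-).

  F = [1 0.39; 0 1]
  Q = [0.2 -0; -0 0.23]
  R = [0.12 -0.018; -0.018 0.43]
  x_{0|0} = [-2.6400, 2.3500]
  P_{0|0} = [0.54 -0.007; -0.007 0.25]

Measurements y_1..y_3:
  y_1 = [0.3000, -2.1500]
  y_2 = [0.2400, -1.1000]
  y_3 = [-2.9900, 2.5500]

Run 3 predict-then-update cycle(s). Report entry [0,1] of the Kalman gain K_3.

K[0,1] = 0.0248

step 1: x^-=[-1.7235, 2.3500]  P^-=[0.7726 0.0905; 0.0905 0.4800]  H_jac=[-0.1521 0.0000; 0.0000 -0.7115]  S=[0.1379 -0.0082; -0.0082 0.6730]  K=[-0.8586 -0.1061; -0.1301 -0.5090]  nu=[1.2884, -1.4473]  x^+=[-2.6761, 2.9191]  P^+=[0.6648 0.0424; 0.0424 0.3044]
step 2: x^-=[-1.5377, 2.9191]  P^-=[0.9442 0.1611; 0.1611 0.5344]  H_jac=[0.0331 0.0000; 0.0000 -0.2207]  S=[0.1210 -0.0192; -0.0192 0.4560]  K=[0.2475 -0.0676; 0.0031 -0.2585]  nu=[1.2395, -0.1247]  x^+=[-1.2225, 2.9551]  P^+=[0.9341 0.1518; 0.1518 0.5039]
step 3: x^-=[-0.0700, 2.9551]  P^-=[1.3292 0.3484; 0.3484 0.7339]  H_jac=[0.9976 0.0000; 0.0000 -0.1854]  S=[1.4427 -0.0824; -0.0824 0.4552]  K=[0.9205 0.0248; 0.2261 -0.2579]  nu=[-2.9201, 3.5327]  x^+=[-2.6703, 1.3837]  P^+=[0.1103 0.0319; 0.0319 0.6202]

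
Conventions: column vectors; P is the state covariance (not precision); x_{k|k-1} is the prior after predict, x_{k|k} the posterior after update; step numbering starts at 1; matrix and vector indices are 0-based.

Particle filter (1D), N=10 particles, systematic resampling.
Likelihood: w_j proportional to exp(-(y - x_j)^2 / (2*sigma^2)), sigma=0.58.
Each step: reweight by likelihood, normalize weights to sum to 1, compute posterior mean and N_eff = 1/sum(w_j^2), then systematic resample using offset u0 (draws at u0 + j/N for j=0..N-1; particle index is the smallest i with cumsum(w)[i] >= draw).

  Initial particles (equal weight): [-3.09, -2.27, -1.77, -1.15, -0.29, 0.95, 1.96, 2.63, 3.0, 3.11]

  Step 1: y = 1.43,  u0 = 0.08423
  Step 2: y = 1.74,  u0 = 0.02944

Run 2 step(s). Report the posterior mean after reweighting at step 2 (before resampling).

step 1: w=[0.0000, 0.0000, 0.0000, 0.0000, 0.0080, 0.4612, 0.4279, 0.0764, 0.0167, 0.0098]  mean=1.5558  Neff=2.4870  idx=[5, 5, 5, 5, 6, 6, 6, 6, 6, 8]
step 2: w=[0.0625, 0.0625, 0.0625, 0.0625, 0.1470, 0.1470, 0.1470, 0.1470, 0.1470, 0.0149]  mean=1.7231  Neff=8.0694  idx=[0, 2, 3, 4, 5, 5, 6, 7, 7, 8]

post_mean = 1.7231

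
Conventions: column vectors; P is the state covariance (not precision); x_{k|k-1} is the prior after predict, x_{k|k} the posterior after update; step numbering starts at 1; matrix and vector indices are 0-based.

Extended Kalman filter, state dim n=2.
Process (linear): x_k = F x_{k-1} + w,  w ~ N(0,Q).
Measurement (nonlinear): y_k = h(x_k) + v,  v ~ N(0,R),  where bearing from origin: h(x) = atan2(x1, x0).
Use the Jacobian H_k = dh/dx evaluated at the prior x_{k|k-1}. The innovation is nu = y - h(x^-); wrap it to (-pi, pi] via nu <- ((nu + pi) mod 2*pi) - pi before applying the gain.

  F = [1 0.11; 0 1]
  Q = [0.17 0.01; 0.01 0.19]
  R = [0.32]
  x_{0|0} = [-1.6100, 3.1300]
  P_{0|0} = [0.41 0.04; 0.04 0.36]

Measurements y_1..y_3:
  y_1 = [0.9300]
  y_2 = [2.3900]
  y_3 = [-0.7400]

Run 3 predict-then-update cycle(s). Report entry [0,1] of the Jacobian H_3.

step 1: x^-=[-1.2657, 3.1300]  P^-=[0.5932 0.0896; 0.0896 0.5500]  H_jac=[-0.2746 -0.1110]  S=[0.3770]  K=[-0.4585; -0.2273]  nu=[-1.0251]  x^+=[-0.7958, 3.3630]  P^+=[0.5139 0.0503; 0.0503 0.5305]
step 2: x^-=[-0.4258, 3.3630]  P^-=[0.7014 0.1187; 0.1187 0.7205]  H_jac=[-0.2927 -0.0371]  S=[0.3836]  K=[-0.5465; -0.1601]  nu=[0.6933]  x^+=[-0.8047, 3.2520]  P^+=[0.5868 0.0851; 0.0851 0.7107]
step 3: x^-=[-0.4470, 3.2520]  P^-=[0.7841 0.1733; 0.1733 0.9007]  H_jac=[-0.3018 -0.0415]  S=[0.3973]  K=[-0.6137; -0.2257]  nu=[-2.4474]  x^+=[1.0551, 3.8043]  P^+=[0.6345 0.1183; 0.1183 0.8805]

H_jac[0,1] = -0.0415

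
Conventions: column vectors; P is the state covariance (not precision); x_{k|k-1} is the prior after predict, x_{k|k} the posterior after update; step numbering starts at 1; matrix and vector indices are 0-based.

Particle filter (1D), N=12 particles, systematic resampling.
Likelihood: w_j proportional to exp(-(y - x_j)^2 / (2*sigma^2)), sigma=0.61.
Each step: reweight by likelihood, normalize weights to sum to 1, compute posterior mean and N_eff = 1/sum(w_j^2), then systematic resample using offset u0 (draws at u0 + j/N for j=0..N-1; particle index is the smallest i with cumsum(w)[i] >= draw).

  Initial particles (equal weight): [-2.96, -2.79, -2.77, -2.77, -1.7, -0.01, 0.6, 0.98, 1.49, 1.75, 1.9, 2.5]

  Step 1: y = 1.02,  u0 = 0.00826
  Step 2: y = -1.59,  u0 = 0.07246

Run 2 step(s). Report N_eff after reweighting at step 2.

step 1: w=[0.0000, 0.0000, 0.0000, 0.0000, 0.0000, 0.0656, 0.2153, 0.2723, 0.2028, 0.1333, 0.0964, 0.0144]  mean=1.1498  Neff=5.1770  idx=[5, 6, 6, 6, 7, 7, 7, 8, 8, 9, 9, 10]
step 2: w=[0.8706, 0.0396, 0.0396, 0.0396, 0.0035, 0.0035, 0.0035, 0.0001, 0.0001, 0.0000, 0.0000, 0.0000]  mean=0.0731  Neff=1.3113  idx=[0, 0, 0, 0, 0, 0, 0, 0, 0, 0, 1, 3]

N_eff = 1.3113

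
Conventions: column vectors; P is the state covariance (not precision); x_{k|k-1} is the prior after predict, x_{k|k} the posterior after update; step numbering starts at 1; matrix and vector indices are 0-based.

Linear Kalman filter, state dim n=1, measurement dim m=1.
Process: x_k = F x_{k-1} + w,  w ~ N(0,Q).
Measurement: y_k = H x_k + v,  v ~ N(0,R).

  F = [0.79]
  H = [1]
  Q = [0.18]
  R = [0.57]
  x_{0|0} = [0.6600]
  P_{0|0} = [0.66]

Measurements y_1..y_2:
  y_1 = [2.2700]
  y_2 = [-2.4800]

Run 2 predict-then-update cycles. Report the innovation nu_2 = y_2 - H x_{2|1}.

innov = [-3.5956]

step 1: x^-=[0.5214]  P^-=[0.5919]  S=[1.1619]  K=[0.5094]  nu=[1.7486]  x^+=[1.4122]  P^+=[0.2904]
step 2: x^-=[1.1156]  P^-=[0.3612]  S=[0.9312]  K=[0.3879]  nu=[-3.5956]  x^+=[-0.2791]  P^+=[0.2211]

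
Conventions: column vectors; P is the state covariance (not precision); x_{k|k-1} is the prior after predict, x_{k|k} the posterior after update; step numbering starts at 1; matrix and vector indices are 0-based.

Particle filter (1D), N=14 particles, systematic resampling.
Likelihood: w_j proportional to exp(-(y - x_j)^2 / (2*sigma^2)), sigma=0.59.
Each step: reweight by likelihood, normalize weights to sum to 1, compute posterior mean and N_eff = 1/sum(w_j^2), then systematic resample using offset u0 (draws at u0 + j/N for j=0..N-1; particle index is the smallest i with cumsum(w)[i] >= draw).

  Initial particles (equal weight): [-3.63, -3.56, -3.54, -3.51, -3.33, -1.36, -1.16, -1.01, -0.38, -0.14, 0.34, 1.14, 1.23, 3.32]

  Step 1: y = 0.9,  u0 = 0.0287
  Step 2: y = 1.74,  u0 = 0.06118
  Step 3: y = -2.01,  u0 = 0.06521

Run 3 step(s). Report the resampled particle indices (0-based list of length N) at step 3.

step 1: w=[0.0000, 0.0000, 0.0000, 0.0000, 0.0000, 0.0002, 0.0008, 0.0019, 0.0348, 0.0775, 0.2336, 0.3374, 0.3135, 0.0001]  mean=0.8226  Neff=3.6503  idx=[8, 9, 10, 10, 10, 11, 11, 11, 11, 11, 12, 12, 12, 12]
step 2: w=[0.0003, 0.0011, 0.0101, 0.0101, 0.0101, 0.1007, 0.1007, 0.1007, 0.1007, 0.1007, 0.1162, 0.1162, 0.1162, 0.1162]  mean=1.1558  Neff=9.5209  idx=[5, 6, 6, 7, 8, 8, 9, 10, 10, 11, 12, 12, 13, 13]
step 3: w=[0.0994, 0.0994, 0.0994, 0.0994, 0.0994, 0.0994, 0.0994, 0.0435, 0.0435, 0.0435, 0.0435, 0.0435, 0.0435, 0.0435]  mean=1.1674  Neff=12.1432  idx=[0, 1, 2, 2, 3, 4, 4, 5, 6, 7, 8, 10, 12, 13]

resampled_idx = [0, 1, 2, 2, 3, 4, 4, 5, 6, 7, 8, 10, 12, 13]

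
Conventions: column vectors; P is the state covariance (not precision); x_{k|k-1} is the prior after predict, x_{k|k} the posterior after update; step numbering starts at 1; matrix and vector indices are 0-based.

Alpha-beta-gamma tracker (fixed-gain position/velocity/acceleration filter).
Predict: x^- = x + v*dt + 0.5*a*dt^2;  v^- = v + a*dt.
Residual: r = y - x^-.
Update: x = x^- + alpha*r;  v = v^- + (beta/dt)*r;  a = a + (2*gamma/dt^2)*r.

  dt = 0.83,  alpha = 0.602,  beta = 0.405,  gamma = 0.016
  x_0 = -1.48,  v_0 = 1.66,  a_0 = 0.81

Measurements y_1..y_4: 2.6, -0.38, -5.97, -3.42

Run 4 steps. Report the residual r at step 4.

step 1: x_pred=0.1768  r=2.4232  x^+=1.6356  v^+=3.5147  a^+=0.9226
step 2: x_pred=4.8705  r=-5.2505  x^+=1.7097  v^+=1.7184  a^+=0.6787
step 3: x_pred=3.3698  r=-9.3398  x^+=-2.2528  v^+=-2.2756  a^+=0.2448
step 4: x_pred=-4.0572  r=0.6372  x^+=-3.6736  v^+=-1.7615  a^+=0.2744

resid = 0.6372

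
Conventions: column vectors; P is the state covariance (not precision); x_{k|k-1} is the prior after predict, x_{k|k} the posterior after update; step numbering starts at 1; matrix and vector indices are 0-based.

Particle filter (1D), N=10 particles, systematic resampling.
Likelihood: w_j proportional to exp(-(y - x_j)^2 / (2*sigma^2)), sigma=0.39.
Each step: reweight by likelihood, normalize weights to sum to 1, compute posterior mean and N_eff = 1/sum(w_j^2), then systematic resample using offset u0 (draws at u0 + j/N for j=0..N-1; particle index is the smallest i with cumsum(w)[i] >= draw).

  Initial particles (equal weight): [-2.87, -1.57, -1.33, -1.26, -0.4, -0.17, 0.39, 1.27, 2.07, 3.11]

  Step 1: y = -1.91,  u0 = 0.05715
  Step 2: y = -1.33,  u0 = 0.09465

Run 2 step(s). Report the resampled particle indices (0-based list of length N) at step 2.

step 1: w=[0.0368, 0.5208, 0.2520, 0.1899, 0.0004, 0.0000, 0.0000, 0.0000, 0.0000, 0.0000]  mean=-1.4980  Neff=2.6869  idx=[1, 1, 1, 1, 1, 1, 2, 2, 3, 3]
step 2: w=[0.0926, 0.0926, 0.0926, 0.0926, 0.0926, 0.0926, 0.1119, 0.1119, 0.1102, 0.1102]  mean=-1.4480  Neff=9.9189  idx=[1, 2, 3, 4, 5, 6, 7, 8, 9, 9]

resampled_idx = [1, 2, 3, 4, 5, 6, 7, 8, 9, 9]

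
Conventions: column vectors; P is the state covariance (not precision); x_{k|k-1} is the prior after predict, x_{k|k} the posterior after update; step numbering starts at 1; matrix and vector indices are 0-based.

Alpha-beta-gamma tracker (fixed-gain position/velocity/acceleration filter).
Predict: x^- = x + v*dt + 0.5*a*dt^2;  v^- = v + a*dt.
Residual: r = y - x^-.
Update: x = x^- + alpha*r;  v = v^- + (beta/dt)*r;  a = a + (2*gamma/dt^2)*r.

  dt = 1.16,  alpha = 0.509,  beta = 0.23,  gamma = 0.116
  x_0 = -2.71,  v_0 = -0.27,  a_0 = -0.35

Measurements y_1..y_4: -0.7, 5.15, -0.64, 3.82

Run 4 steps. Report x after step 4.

step 1: x_pred=-3.2587  r=2.5587  x^+=-1.9563  v^+=-0.1687  a^+=0.0912
step 2: x_pred=-2.0906  r=7.2406  x^+=1.5948  v^+=1.3727  a^+=1.3395
step 3: x_pred=4.0884  r=-4.7284  x^+=1.6817  v^+=1.9890  a^+=0.5243
step 4: x_pred=4.3417  r=-0.5217  x^+=4.0761  v^+=2.4938  a^+=0.4343

x_post = 4.0761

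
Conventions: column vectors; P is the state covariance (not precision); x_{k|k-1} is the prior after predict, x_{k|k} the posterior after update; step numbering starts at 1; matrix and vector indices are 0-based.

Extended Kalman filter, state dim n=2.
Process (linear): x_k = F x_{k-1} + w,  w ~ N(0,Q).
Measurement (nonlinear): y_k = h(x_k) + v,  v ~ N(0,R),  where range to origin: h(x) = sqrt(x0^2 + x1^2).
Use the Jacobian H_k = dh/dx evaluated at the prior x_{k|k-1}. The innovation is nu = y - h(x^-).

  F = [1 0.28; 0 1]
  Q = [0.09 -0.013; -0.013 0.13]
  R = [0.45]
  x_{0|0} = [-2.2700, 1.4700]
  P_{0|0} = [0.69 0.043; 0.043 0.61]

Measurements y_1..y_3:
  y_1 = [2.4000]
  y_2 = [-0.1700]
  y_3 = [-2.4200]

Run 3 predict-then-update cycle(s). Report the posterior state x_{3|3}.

step 1: x^-=[-1.8584, 1.4700]  P^-=[0.8519 0.2008; 0.2008 0.7400]  H_jac=[-0.7843 0.6204]  S=[1.0634]  K=[-0.5112; 0.2836]  nu=[0.0305]  x^+=[-1.8740, 1.4786]  P^+=[0.5741 0.3550; 0.3550 0.6545]
step 2: x^-=[-1.4600, 1.4786]  P^-=[0.9141 0.5252; 0.5252 0.7845]  H_jac=[-0.7026 0.7116]  S=[0.7733]  K=[-0.3473; 0.2447]  nu=[-2.2480]  x^+=[-0.6793, 0.9286]  P^+=[0.8209 0.5909; 0.5909 0.7382]
step 3: x^-=[-0.4193, 0.9286]  P^-=[1.2997 0.7846; 0.7846 0.8682]  H_jac=[-0.4115 0.9114]  S=[0.8027]  K=[0.2245; 0.5835]  nu=[-3.4389]  x^+=[-1.1915, -1.0779]  P^+=[1.2592 0.6794; 0.6794 0.5949]

x_post = [-1.1915, -1.0779]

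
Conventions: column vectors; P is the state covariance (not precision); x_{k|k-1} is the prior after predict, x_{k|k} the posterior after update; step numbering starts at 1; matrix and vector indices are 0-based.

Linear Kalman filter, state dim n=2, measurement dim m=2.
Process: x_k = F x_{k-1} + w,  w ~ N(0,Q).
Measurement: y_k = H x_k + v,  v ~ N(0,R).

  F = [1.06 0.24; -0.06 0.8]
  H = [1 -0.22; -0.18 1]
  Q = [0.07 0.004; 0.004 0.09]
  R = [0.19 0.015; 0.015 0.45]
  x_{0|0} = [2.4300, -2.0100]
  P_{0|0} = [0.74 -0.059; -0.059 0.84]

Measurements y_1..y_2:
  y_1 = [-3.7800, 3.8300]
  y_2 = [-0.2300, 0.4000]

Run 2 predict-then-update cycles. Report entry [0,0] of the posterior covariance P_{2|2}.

step 1: x^-=[2.0934, -1.7538]  P^-=[0.9198 0.0690; 0.0690 0.6359]  S=[1.1102 -0.2187; -0.2187 1.0909]  K=[0.8302 0.0779; 0.0508 0.5817]  nu=[-6.2592, 5.9606]  x^+=[-2.6383, 1.3960]  P^+=[0.1763 0.0793; 0.0793 0.2768]
step 2: x^-=[-2.4615, 1.2751]  P^-=[0.3244 0.1120; 0.1120 0.2602]  S=[0.4777 0.0158; 0.0158 0.6804]  K=[0.6254 0.0643; 0.1031 0.3504]  nu=[2.5120, -1.3181]  x^+=[-0.9753, 1.0721]  P^+=[0.1335 0.0623; 0.0623 0.1704]

P_post[0,0] = 0.1335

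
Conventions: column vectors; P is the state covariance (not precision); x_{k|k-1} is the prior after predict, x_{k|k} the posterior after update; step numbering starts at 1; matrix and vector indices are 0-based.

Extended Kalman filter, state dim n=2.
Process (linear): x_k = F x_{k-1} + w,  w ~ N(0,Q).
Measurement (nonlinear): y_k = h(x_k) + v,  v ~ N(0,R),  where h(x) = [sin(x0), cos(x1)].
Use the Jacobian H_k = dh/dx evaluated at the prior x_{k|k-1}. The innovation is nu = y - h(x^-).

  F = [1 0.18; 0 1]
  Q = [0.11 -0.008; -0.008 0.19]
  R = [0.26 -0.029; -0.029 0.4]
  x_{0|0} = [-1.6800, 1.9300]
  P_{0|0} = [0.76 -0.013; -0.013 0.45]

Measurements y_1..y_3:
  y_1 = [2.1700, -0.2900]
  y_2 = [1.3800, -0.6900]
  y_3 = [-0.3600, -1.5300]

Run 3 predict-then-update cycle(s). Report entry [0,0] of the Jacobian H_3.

H_jac[0,0] = -0.3280

step 1: x^-=[-1.3326, 1.9300]  P^-=[0.8799 0.0600; 0.0600 0.6400]  H_jac=[0.2360 0.0000; 0.0000 -0.9362]  S=[0.3090 -0.0423; -0.0423 0.9609]  K=[0.6679 -0.0291; -0.0397 -0.6253]  nu=[3.1418, 0.0615]  x^+=[0.7641, 1.7668]  P^+=[0.7396 0.0331; 0.0331 0.2659]
step 2: x^-=[1.0821, 1.7668]  P^-=[0.8701 0.0730; 0.0730 0.4559]  H_jac=[0.4694 0.0000; 0.0000 -0.9808]  S=[0.4517 -0.0626; -0.0626 0.8386]  K=[0.9017 -0.0180; 0.0020 -0.5331]  nu=[0.4970, -0.4952]  x^+=[1.5393, 2.0318]  P^+=[0.5005 0.0340; 0.0340 0.2175]
step 3: x^-=[1.9050, 2.0318]  P^-=[0.6298 0.0652; 0.0652 0.4075]  H_jac=[-0.3280 0.0000; 0.0000 -0.8956]  S=[0.3278 -0.0099; -0.0099 0.7268]  K=[-0.6330 -0.0889; -0.0803 -0.5032]  nu=[-1.3047, -1.0851]  x^+=[2.8272, 2.6826]  P^+=[0.4939 0.0192; 0.0192 0.2221]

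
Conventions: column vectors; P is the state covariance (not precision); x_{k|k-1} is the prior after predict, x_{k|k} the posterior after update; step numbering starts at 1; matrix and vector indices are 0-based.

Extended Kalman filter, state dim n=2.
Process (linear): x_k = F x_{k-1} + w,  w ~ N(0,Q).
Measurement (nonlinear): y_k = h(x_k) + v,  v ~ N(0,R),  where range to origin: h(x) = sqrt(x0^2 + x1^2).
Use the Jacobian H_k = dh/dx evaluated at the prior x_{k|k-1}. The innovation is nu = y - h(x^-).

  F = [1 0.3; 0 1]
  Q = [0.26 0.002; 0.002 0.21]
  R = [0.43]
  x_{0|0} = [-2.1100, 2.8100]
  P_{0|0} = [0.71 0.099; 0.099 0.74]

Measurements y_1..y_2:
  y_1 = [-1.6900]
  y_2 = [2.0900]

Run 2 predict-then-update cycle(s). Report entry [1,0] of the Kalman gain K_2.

step 1: x^-=[-1.2670, 2.8100]  P^-=[1.0960 0.3230; 0.3230 0.9500]  H_jac=[-0.4110 0.9116]  S=[1.1626]  K=[-0.1342; 0.6307]  nu=[-4.7724]  x^+=[-0.6264, -0.2000]  P^+=[1.0751 0.4214; 0.4214 0.4875]
step 2: x^-=[-0.6865, -0.2000]  P^-=[1.6318 0.5697; 0.5697 0.6975]  H_jac=[-0.9601 -0.2798]  S=[2.2947]  K=[-0.7522; -0.3234]  nu=[1.3750]  x^+=[-1.7207, -0.6447]  P^+=[0.3335 0.0115; 0.0115 0.4575]

K[1,0] = -0.3234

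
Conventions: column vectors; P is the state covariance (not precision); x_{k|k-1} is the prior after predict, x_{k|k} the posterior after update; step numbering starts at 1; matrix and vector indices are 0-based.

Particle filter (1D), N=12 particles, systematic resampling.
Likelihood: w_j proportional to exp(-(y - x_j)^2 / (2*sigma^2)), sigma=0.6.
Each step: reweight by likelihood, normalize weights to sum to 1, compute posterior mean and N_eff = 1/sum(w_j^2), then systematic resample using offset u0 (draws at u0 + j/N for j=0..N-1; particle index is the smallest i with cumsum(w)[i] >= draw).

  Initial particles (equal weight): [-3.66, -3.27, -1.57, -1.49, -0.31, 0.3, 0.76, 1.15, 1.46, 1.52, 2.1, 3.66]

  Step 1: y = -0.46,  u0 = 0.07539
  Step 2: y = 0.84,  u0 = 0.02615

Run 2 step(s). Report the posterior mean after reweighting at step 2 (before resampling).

post_mean = 0.3415

step 1: w=[0.0000, 0.0000, 0.0907, 0.1150, 0.4867, 0.2251, 0.0635, 0.0137, 0.0030, 0.0022, 0.0001, 0.0000]  mean=-0.3253  Neff=3.1927  idx=[2, 3, 4, 4, 4, 4, 4, 4, 5, 5, 5, 7]
step 2: w=[0.0001, 0.0001, 0.0416, 0.0416, 0.0416, 0.0416, 0.0416, 0.0416, 0.1740, 0.1740, 0.1740, 0.2283]  mean=0.3415  Neff=6.5215  idx=[2, 4, 6, 8, 8, 9, 9, 10, 10, 11, 11, 11]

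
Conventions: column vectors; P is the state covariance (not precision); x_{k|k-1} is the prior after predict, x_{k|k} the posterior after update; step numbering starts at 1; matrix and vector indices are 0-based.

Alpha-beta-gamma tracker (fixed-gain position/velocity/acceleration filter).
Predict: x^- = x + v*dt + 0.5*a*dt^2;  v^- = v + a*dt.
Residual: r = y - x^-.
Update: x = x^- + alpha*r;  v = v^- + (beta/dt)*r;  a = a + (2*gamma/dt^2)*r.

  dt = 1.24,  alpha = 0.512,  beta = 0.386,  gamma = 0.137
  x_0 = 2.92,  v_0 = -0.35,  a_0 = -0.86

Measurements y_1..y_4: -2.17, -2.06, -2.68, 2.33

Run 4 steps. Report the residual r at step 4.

step 1: x_pred=1.8248  r=-3.9948  x^+=-0.2205  v^+=-2.6600  a^+=-1.5719
step 2: x_pred=-4.7273  r=2.6673  x^+=-3.3617  v^+=-3.7788  a^+=-1.0966
step 3: x_pred=-8.8904  r=6.2104  x^+=-5.7107  v^+=-3.2053  a^+=0.0101
step 4: x_pred=-9.6774  r=12.0074  x^+=-3.5296  v^+=0.5451  a^+=2.1498

resid = 12.0074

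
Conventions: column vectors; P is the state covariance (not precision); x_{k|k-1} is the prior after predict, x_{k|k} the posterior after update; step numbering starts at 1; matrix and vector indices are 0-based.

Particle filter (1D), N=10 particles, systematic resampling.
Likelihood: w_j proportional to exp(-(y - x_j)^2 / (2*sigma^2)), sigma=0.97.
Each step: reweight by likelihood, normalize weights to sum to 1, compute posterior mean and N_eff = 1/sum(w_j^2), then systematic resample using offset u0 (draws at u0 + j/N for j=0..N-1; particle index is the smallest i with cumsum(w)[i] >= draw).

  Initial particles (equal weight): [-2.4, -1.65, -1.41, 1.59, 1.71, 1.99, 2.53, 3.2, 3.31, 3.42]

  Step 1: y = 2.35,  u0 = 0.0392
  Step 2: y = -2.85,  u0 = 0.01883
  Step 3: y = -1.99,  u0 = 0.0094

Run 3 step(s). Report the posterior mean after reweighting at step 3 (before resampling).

step 1: w=[0.0000, 0.0000, 0.0001, 0.1389, 0.1519, 0.1763, 0.1856, 0.1286, 0.1157, 0.1028]  mean=2.4470  Neff=6.7383  idx=[3, 4, 4, 5, 5, 6, 6, 7, 8, 9]
step 2: w=[0.4132, 0.2328, 0.2328, 0.0575, 0.0575, 0.0031, 0.0031, 0.0001, 0.0000, 0.0000]  mean=1.6978  Neff=3.4992  idx=[0, 0, 0, 0, 1, 1, 1, 2, 2, 3]
step 3: w=[0.1362, 0.1362, 0.1362, 0.1362, 0.0856, 0.0856, 0.0856, 0.0856, 0.0856, 0.0273]  mean=1.6523  Neff=8.9641  idx=[0, 0, 1, 2, 3, 3, 4, 5, 7, 8]

post_mean = 1.6523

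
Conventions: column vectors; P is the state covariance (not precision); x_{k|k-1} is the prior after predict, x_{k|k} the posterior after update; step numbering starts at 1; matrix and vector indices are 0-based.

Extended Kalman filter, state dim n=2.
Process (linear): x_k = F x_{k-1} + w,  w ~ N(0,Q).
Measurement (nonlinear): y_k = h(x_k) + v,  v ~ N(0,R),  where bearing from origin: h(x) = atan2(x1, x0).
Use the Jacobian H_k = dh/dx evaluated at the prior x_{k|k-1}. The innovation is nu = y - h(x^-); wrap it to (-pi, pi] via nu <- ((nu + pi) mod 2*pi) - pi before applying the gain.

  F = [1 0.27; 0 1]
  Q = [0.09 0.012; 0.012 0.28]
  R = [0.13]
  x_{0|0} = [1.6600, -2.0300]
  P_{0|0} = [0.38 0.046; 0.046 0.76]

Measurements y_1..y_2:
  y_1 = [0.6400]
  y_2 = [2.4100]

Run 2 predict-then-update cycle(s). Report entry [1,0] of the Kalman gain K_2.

step 1: x^-=[1.1119, -2.0300]  P^-=[0.5502 0.2632; 0.2632 1.0400]  H_jac=[0.3789 0.2076]  S=[0.2952]  K=[0.8913; 1.0690]  nu=[1.7097]  x^+=[2.6358, -0.2023]  P^+=[0.3157 -0.0181; -0.0181 0.7026]
step 2: x^-=[2.5812, -0.2023]  P^-=[0.4472 0.1836; 0.1836 0.9826]  H_jac=[0.0302 0.3851]  S=[0.2804]  K=[0.3003; 1.3693]  nu=[2.4882]  x^+=[3.3284, 3.2048]  P^+=[0.4219 0.0683; 0.0683 0.4569]

K[1,0] = 1.3693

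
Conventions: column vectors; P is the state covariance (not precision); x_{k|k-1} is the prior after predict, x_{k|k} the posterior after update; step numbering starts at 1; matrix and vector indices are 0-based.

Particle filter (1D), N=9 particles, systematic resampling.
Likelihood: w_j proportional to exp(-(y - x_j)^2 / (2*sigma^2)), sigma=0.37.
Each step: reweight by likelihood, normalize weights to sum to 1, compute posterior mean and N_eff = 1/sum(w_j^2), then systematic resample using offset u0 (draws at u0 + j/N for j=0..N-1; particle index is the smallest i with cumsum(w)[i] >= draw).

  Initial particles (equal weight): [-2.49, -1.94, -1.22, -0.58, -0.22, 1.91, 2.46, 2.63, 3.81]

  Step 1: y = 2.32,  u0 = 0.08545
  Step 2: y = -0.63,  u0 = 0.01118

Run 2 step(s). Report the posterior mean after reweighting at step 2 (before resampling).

step 1: w=[0.0000, 0.0000, 0.0000, 0.0000, 0.0000, 0.2487, 0.4277, 0.3235, 0.0001]  mean=2.3784  Neff=2.8619  idx=[5, 5, 6, 6, 6, 6, 7, 7, 7]
step 2: w=[0.5000, 0.5000, 0.0000, 0.0000, 0.0000, 0.0000, 0.0000, 0.0000, 0.0000]  mean=1.9100  Neff=2.0001  idx=[0, 0, 0, 0, 0, 1, 1, 1, 1]

post_mean = 1.9100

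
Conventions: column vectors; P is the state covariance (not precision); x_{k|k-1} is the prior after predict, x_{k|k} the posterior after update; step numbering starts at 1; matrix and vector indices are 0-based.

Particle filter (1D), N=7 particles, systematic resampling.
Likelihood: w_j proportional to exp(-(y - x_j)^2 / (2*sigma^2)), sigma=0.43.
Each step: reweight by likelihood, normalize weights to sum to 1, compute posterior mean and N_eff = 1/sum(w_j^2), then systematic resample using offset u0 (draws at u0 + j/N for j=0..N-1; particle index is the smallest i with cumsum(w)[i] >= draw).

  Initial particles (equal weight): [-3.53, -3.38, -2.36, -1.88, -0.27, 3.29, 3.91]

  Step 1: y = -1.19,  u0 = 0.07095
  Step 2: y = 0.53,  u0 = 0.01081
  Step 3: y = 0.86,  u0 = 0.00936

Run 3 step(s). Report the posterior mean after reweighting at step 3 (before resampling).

post_mean = -0.2700

step 1: w=[0.0000, 0.0000, 0.0614, 0.6864, 0.2522, 0.0000, 0.0000]  mean=-1.5035  Neff=1.8569  idx=[3, 3, 3, 3, 3, 4, 4]
step 2: w=[0.0000, 0.0000, 0.0000, 0.0000, 0.0000, 0.5000, 0.5000]  mean=-0.2700  Neff=2.0000  idx=[5, 5, 5, 5, 6, 6, 6]
step 3: w=[0.1429, 0.1429, 0.1429, 0.1429, 0.1429, 0.1429, 0.1429]  mean=-0.2700  Neff=7.0000  idx=[0, 1, 2, 3, 4, 5, 6]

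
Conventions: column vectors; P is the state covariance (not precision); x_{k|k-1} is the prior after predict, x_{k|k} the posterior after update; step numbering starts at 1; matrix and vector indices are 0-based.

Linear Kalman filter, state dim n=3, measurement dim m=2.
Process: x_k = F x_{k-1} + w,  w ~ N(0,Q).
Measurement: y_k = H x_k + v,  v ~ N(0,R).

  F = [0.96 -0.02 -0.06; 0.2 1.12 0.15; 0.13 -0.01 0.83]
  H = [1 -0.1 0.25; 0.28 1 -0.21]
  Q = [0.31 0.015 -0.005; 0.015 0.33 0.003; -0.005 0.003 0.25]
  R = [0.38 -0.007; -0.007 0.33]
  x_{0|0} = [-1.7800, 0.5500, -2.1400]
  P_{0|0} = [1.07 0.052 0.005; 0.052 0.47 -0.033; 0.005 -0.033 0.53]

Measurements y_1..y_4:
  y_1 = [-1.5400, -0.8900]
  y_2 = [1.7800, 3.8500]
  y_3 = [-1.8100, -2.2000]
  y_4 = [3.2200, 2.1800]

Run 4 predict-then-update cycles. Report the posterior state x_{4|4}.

x_post = [1.9691, 0.4725, -0.8564]

step 1: x^-=[-1.5914, -0.0610, -2.0131]  P^-=[1.2956 0.2638 0.1061; 0.2638 0.9868 0.0693; 0.1061 0.0693 0.6347]  S=[1.7219 0.4841; 0.4841 1.5525]  K=[0.7048 0.1695; -0.0915 0.7023; 0.1709 -0.0754]  nu=[0.5486, -0.8062]  x^+=[-1.3414, -0.6774, -1.8586]  P^+=[0.2799 -0.0421 -0.0698; -0.0421 0.2688 0.1170; -0.0698 0.1170 0.5881]
step 2: x^-=[-1.1626, -1.3057, -1.7102]  P^-=[0.5801 -0.0051 -0.0558; -0.0051 0.7078 0.1701; -0.0558 0.1701 0.6430]  S=[0.9720 0.0999; 0.0999 1.0440]  K=[0.5720 0.1072; -0.1013 0.6521; 0.0895 0.0100]  nu=[3.2396, 5.1221]  x^+=[1.2397, 1.7065, -1.3689]  P^+=[0.2379 -0.0579 -0.1082; -0.0579 0.2671 0.1663; -0.1082 0.1663 0.6349]
step 3: x^-=[1.2381, 1.9539, -0.9921]  P^-=[0.5467 -0.0390 -0.0942; -0.0390 0.7122 0.2112; -0.0942 0.2112 0.6655]  S=[0.9256 0.0724; 0.0724 1.0150]  K=[0.5623 0.0917; -0.1133 0.6554; 0.0520 0.0407]  nu=[-2.6047, -4.7089]  x^+=[-0.6584, -0.8369, -1.3192]  P^+=[0.2381 -0.0670 -0.1270; -0.0670 0.2752 0.1874; -0.1270 0.1874 0.6610]
step 4: x^-=[-0.5362, -1.2669, -1.1722]  P^-=[0.5496 -0.0531 -0.1106; -0.0531 0.7249 0.2292; -0.1106 0.2292 0.6791]  S=[0.9231 0.0647; 0.0647 1.0150]  K=[0.5651 0.0861; -0.1202 0.6598; 0.0356 0.0525]  nu=[3.9225, 3.3509]  x^+=[1.9691, 0.4725, -0.8564]  P^+=[0.2409 -0.0715 -0.1359; -0.0715 0.2800 0.1968; -0.1359 0.1968 0.6748]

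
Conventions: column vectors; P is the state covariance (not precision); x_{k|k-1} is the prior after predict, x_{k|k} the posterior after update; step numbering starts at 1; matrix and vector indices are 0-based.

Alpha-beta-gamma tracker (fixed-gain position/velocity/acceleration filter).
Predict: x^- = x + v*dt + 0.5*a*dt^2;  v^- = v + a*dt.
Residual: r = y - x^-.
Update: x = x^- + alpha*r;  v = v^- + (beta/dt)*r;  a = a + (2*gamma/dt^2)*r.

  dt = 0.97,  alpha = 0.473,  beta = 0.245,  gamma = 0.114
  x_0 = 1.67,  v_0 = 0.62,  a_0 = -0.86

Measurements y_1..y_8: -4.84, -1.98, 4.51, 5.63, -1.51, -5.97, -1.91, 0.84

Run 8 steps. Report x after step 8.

x_post = 0.6800

step 1: x_pred=1.8668  r=-6.7068  x^+=-1.3055  v^+=-1.9082  a^+=-2.4852
step 2: x_pred=-4.3256  r=2.3456  x^+=-3.2161  v^+=-3.7264  a^+=-1.9168
step 3: x_pred=-7.7325  r=12.2425  x^+=-1.9418  v^+=-2.4935  a^+=1.0498
step 4: x_pred=-3.8666  r=9.4966  x^+=0.6253  v^+=0.9234  a^+=3.3510
step 5: x_pred=3.0975  r=-4.6075  x^+=0.9182  v^+=3.0102  a^+=2.2345
step 6: x_pred=4.8893  r=-10.8593  x^+=-0.2472  v^+=2.4349  a^+=-0.3969
step 7: x_pred=1.9280  r=-3.8380  x^+=0.1126  v^+=1.0805  a^+=-1.3269
step 8: x_pred=0.5365  r=0.3035  x^+=0.6800  v^+=-0.1299  a^+=-1.2534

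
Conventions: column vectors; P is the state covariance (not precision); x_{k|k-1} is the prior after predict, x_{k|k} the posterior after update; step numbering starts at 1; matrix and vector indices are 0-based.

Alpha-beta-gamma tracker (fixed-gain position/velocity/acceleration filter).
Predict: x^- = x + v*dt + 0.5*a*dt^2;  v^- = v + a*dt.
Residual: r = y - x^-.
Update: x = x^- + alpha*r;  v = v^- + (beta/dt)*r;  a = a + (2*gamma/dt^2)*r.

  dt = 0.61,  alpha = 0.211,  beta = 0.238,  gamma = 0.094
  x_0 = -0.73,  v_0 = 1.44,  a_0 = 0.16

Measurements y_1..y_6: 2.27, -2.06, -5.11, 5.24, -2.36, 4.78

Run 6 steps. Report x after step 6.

x_post = -2.1326

step 1: x_pred=0.1782  r=2.0918  x^+=0.6195  v^+=2.3538  a^+=1.2169
step 2: x_pred=2.2817  r=-4.3417  x^+=1.3656  v^+=1.4021  a^+=-0.9767
step 3: x_pred=2.0392  r=-7.1492  x^+=0.5307  v^+=-1.9831  a^+=-4.5888
step 4: x_pred=-1.5327  r=6.7727  x^+=-0.1037  v^+=-2.1398  a^+=-1.1669
step 5: x_pred=-1.6261  r=-0.7339  x^+=-1.7809  v^+=-3.1380  a^+=-1.5377
step 6: x_pred=-3.9812  r=8.7612  x^+=-2.1326  v^+=-0.6577  a^+=2.8888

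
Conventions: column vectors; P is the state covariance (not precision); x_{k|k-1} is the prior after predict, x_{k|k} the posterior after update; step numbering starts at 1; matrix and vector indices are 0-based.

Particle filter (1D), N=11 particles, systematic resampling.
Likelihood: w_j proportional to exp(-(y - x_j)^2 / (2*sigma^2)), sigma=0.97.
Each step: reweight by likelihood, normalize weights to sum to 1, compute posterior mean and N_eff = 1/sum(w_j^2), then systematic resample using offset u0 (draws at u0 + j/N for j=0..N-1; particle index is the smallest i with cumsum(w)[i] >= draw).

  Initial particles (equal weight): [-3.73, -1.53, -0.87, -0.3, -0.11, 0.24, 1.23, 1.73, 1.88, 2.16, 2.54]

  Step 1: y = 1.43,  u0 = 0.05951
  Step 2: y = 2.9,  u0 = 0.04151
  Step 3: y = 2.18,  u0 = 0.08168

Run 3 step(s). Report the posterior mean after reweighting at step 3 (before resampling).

step 1: w=[0.0000, 0.0019, 0.0117, 0.0397, 0.0553, 0.0918, 0.1908, 0.1858, 0.1750, 0.1468, 0.1013]  mean=1.4504  Neff=6.8239  idx=[4, 5, 6, 6, 7, 7, 8, 8, 9, 9, 10]
step 2: w=[0.0016, 0.0046, 0.0452, 0.0452, 0.0960, 0.0960, 0.1143, 0.1143, 0.1486, 0.1486, 0.1855]  mean=1.9874  Neff=7.8572  idx=[2, 4, 5, 6, 7, 7, 8, 9, 9, 10, 10]
step 3: w=[0.0610, 0.0885, 0.0885, 0.0940, 0.0940, 0.0940, 0.0986, 0.0986, 0.0986, 0.0920, 0.0920]  mean=2.0181  Neff=10.8671  idx=[1, 2, 3, 4, 5, 6, 7, 8, 8, 9, 10]

post_mean = 2.0181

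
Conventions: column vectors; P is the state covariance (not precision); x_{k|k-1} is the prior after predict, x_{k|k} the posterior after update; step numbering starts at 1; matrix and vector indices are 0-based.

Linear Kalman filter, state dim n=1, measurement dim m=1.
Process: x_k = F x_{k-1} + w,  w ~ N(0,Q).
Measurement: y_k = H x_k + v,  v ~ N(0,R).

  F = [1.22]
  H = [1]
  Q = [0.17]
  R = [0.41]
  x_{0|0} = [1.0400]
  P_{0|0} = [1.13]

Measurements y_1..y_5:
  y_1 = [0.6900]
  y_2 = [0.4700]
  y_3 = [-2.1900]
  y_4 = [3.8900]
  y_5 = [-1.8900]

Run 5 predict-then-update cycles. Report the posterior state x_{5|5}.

x_post = [-0.1338]

step 1: x^-=[1.2688]  P^-=[1.8519]  S=[2.2619]  K=[0.8187]  nu=[-0.5788]  x^+=[0.7949]  P^+=[0.3357]
step 2: x^-=[0.9698]  P^-=[0.6696]  S=[1.0796]  K=[0.6202]  nu=[-0.4998]  x^+=[0.6598]  P^+=[0.2543]
step 3: x^-=[0.8050]  P^-=[0.5485]  S=[0.9585]  K=[0.5722]  nu=[-2.9950]  x^+=[-0.9089]  P^+=[0.2346]
step 4: x^-=[-1.1089]  P^-=[0.5192]  S=[0.9292]  K=[0.5588]  nu=[4.9989]  x^+=[1.6843]  P^+=[0.2291]
step 5: x^-=[2.0549]  P^-=[0.5110]  S=[0.9210]  K=[0.5548]  nu=[-3.9449]  x^+=[-0.1338]  P^+=[0.2275]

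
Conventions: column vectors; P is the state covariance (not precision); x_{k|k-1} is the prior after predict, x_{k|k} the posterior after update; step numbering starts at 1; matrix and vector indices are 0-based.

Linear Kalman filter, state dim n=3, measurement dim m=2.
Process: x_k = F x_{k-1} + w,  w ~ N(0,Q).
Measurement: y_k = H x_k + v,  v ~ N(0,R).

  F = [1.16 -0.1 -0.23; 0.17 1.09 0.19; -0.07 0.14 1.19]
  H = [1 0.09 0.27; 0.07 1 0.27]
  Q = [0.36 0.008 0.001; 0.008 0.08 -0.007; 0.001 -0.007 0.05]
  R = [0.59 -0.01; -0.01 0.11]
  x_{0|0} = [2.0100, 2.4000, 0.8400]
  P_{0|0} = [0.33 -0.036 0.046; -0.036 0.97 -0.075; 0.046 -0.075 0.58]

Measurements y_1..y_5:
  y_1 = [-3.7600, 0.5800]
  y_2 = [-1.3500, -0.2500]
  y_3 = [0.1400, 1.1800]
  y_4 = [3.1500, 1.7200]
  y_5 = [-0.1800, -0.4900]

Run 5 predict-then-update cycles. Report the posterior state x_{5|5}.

x_post = [0.7593, 0.5290, -1.1658]

step 1: x^-=[1.8984, 3.1173, 1.1949]  P^-=[0.8248 -0.0743 -0.1286; -0.0743 1.2215 0.1795; -0.1286 0.1795 0.8600]  S=[1.4133 0.1612; 0.1612 1.4799]  K=[0.5653 -0.0963; -0.0385 0.8588; 0.0543 0.2662]  nu=[-6.2616, -2.9928]  x^+=[-1.3530, 0.7880, 0.0579]  P^+=[0.3770 -0.0001 -0.1575; -0.0001 0.1385 -0.1617; -0.1575 -0.1617 0.7463]
step 2: x^-=[-1.6616, 0.6399, 0.2739]  P^-=[0.9848 0.0496 -0.4314; 0.0496 0.2052 -0.0655; -0.4314 -0.0655 1.0838]  S=[1.4283 0.0624; 0.0624 0.3543]  K=[0.6156 -0.1027; 0.0118 0.5370; -0.1265 0.5781]  nu=[0.1801, -0.8476]  x^+=[-1.4638, 0.1869, -0.2389]  P^+=[0.4478 0.0382 -0.3221; 0.0382 0.1021 -0.1695; -0.3221 -0.1695 0.9516]
step 3: x^-=[-1.6617, -0.0905, -0.1556]  P^-=[1.1691 0.0785 -0.7150; 0.0785 0.1717 -0.0689; -0.7150 -0.0689 1.3982]  S=[1.4871 0.0414; 0.0414 0.3361]  K=[0.6661 -0.1793; 0.0377 0.4671; -0.2534 0.8006]  nu=[1.8519, 1.4288]  x^+=[-0.6844, 0.6468, 0.5190]  P^+=[0.5084 0.0567 -0.4397; 0.0567 0.0948 -0.1767; -0.4397 -0.1767 1.1041]
step 4: x^-=[-0.9779, 0.6872, 0.7561]  P^-=[1.3168 0.0884 -0.9215; 0.0884 0.1666 -0.0690; -0.9215 -0.0690 1.6311]  S=[1.5420 0.0185; 0.0185 0.3422]  K=[0.7006 -0.2373; 0.0496 0.4477; -0.3270 0.9146]  nu=[3.8619, 0.8971]  x^+=[1.5149, 1.2804, 0.3136]  P^+=[0.5468 0.0656 -0.5073; 0.0656 0.0934 -0.1822; -0.5073 -0.1822 1.1910]
step 5: x^-=[1.5571, 1.7128, 0.4464]  P^-=[1.4068 0.0926 -1.0404; 0.0926 0.1658 -0.0705; -1.0404 -0.0705 1.7636]  S=[1.5781 0.0038; 0.0038 0.3468]  K=[0.7194 -0.2670; 0.0550 0.4412; -0.3639 0.9638]  nu=[-2.0118, -2.4323]  x^+=[0.7593, 0.5290, -1.1658]  P^+=[0.5669 0.0698 -0.5411; 0.0698 0.0933 -0.1860; -0.5411 -0.1860 1.2352]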